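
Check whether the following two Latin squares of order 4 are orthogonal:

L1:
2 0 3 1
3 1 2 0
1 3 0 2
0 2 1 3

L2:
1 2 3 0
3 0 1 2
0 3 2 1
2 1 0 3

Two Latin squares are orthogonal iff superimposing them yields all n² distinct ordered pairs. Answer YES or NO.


Form the n² = 16 superimposed pairs (L1[i][j], L2[i][j]), row by row (rows and columns indexed from 0):
row 0: (2,1) (0,2) (3,3) (1,0)
row 1: (3,3) (1,0) (2,1) (0,2)
row 2: (1,0) (3,3) (0,2) (2,1)
row 3: (0,2) (2,1) (1,0) (3,3)
Orthogonality requires all 16 pairs distinct.
But the pair (3,3) repeats: cell (0,2) has L1 = 3, L2 = 3, and cell (1,0) has L1 = 3, L2 = 3.
A repeated pair means some other pair never occurs (only 4 distinct pairs out of 16), so the squares are not orthogonal.
Conclusion: NO.

NO


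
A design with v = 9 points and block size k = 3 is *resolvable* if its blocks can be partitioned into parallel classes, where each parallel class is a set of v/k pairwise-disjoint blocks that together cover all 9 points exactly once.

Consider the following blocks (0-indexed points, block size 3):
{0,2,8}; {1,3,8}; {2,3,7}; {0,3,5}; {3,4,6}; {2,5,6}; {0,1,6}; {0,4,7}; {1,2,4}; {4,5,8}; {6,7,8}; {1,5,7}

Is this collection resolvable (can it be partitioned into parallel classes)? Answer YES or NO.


v = 9, block size k = 3, number of blocks = 12.
For resolvability, blocks must partition into parallel classes of size v/k = 3.
Total blocks must therefore be a multiple of 3: 12 = 3·4 + 0 ⇒ divisible ✓.
Greedy packing gives 4 candidate class(es). Each should be a full parallel class (size 3, covers all 9 points).
  Class 1 (3 blocks): {0,2,8}; {3,4,6}; {1,5,7}. Points covered: [0, 1, 2, 3, 4, 5, 6, 7, 8].
  Class 2 (3 blocks): {1,3,8}; {2,5,6}; {0,4,7}. Points covered: [0, 1, 2, 3, 4, 5, 6, 7, 8].
  Class 3 (3 blocks): {2,3,7}; {0,1,6}; {4,5,8}. Points covered: [0, 1, 2, 3, 4, 5, 6, 7, 8].
  Class 4 (3 blocks): {0,3,5}; {1,2,4}; {6,7,8}. Points covered: [0, 1, 2, 3, 4, 5, 6, 7, 8].
All classes full (size 3)? YES. All classes cover every point? YES.
Resolvable? YES.

YES


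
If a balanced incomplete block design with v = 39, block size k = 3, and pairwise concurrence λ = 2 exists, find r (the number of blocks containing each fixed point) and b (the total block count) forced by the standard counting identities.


Any 2-(v, k, λ) BIBD satisfies two necessary conditions:
  (i)  Each point sits in r blocks, and counting incidences through any fixed point gives r(k − 1) = λ(v − 1), so r = λ(v − 1)/(k − 1).
  (ii) Total incidences bk = vr, so b = vr/k.
Step 1: r = λ(v − 1)/(k − 1) = 2·(39 − 1)/(3 − 1) = 2·38/2 = 76/2 = 38.
Step 2: b = vr/k = 39·38/3 = 1482/3 = 494.
Check integrality: r = 38 ∈ Z ✓, b = 494 ∈ Z ✓.
(These identities are necessary conditions: they determine r and b for any design with these parameters, but do not by themselves prove that one exists.)

r = 38, b = 494.


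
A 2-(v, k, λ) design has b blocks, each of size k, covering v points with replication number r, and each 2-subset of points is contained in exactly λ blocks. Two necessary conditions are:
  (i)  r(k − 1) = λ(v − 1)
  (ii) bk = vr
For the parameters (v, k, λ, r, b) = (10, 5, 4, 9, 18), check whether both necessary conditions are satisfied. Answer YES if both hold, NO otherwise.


Condition (i): r(k − 1) = 9·4 = 36; λ(v − 1) = 4·9 = 36. Match? YES.
Condition (ii): bk = 18·5 = 90; vr = 10·9 = 90. Match? YES.
Both conditions hold? YES.

YES


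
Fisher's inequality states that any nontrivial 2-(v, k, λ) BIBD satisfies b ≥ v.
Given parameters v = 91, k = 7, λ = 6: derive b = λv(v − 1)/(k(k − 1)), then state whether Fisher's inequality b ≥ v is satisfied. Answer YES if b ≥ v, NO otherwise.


b = λv(v − 1)/(k(k − 1)) = 6·91·90/(7·6) = 49140/42 = 1170.
Compare with v = 91: b ≥ v, so Fisher's inequality holds.

YES


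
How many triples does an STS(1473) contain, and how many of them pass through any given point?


An STS(v) is a 2-(v, 3, 1) BIBD: block size k = 3, λ = 1.
Replication: r(k − 1) = λ(v − 1) ⇒ r·2 = 1473 − 1 = 1472 ⇒ r = 736.
Block count: b = v(v − 1)/6 = 1473·1472/6 = 2168256/6 = 361376.

r = 736, b = 361376.


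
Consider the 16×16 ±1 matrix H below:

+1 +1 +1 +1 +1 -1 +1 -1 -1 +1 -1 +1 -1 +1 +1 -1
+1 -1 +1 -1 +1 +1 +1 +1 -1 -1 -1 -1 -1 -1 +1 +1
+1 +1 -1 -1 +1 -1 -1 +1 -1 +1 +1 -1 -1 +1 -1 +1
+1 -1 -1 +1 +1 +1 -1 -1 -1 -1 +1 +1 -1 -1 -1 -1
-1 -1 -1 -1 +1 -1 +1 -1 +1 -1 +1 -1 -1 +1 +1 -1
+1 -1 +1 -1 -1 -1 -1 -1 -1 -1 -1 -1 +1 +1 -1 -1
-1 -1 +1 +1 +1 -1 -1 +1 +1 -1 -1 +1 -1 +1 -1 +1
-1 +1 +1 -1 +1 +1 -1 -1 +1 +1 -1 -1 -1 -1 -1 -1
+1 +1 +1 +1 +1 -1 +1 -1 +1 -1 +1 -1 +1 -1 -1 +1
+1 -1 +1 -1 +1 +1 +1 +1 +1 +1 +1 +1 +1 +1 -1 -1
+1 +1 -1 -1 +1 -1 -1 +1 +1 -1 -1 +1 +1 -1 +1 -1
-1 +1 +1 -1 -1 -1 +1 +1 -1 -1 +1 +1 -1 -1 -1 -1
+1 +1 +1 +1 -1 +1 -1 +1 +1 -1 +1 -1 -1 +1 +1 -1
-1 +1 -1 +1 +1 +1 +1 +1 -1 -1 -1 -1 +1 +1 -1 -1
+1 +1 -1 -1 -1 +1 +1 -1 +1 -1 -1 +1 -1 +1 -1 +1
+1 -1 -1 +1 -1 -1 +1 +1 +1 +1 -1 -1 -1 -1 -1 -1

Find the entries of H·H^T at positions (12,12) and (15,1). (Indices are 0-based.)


Row 1 of H: [1, -1, 1, -1, 1, 1, 1, 1, -1, -1, -1, -1, -1, -1, 1, 1].
Row 12 of H: [1, 1, 1, 1, -1, 1, -1, 1, 1, -1, 1, -1, -1, 1, 1, -1].
Row 15 of H: [1, -1, -1, 1, -1, -1, 1, 1, 1, 1, -1, -1, -1, -1, -1, -1].
(H·H^T)[12][12] = Σ_j H[12][j]·H[12][j] = (1)² + (1)² + (1)² + (1)² + (-1)² + (1)² + (-1)² + (1)² + (1)² + (-1)² + (1)² + (-1)² + (-1)² + (1)² + (1)² + (-1)² = 1 + 1 + 1 + 1 + 1 + 1 + 1 + 1 + 1 + 1 + 1 + 1 + 1 + 1 + 1 + 1 = 16.
(H·H^T)[15][1] = Σ_j H[15][j]·H[1][j] = (1)·(1) + (-1)·(-1) + (-1)·(1) + (1)·(-1) + (-1)·(1) + (-1)·(1) + (1)·(1) + (1)·(1) + (1)·(-1) + (1)·(-1) + (-1)·(-1) + (-1)·(-1) + (-1)·(-1) + (-1)·(-1) + (-1)·(1) + (-1)·(1) = 1 + 1 + -1 + -1 + -1 + -1 + 1 + 1 + -1 + -1 + 1 + 1 + 1 + 1 + -1 + -1 = 0.
So rows 15 and 1 are orthogonal; the diagonal entry equals n = 16.

(12,12) entry = 16; (15,1) entry = 0.


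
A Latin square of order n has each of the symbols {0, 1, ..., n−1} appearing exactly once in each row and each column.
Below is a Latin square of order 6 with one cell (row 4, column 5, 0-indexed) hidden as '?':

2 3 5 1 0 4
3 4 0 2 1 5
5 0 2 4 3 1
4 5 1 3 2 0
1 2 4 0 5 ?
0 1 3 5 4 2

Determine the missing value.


Row 4 contains symbols [0, 1, 2, 4, 5] — missing [3].
Column 5 contains symbols [0, 1, 2, 4, 5] — missing [3].
The missing symbol must appear in both missing sets; intersection = [3].
Therefore the hidden value is 3.

Missing value = 3.


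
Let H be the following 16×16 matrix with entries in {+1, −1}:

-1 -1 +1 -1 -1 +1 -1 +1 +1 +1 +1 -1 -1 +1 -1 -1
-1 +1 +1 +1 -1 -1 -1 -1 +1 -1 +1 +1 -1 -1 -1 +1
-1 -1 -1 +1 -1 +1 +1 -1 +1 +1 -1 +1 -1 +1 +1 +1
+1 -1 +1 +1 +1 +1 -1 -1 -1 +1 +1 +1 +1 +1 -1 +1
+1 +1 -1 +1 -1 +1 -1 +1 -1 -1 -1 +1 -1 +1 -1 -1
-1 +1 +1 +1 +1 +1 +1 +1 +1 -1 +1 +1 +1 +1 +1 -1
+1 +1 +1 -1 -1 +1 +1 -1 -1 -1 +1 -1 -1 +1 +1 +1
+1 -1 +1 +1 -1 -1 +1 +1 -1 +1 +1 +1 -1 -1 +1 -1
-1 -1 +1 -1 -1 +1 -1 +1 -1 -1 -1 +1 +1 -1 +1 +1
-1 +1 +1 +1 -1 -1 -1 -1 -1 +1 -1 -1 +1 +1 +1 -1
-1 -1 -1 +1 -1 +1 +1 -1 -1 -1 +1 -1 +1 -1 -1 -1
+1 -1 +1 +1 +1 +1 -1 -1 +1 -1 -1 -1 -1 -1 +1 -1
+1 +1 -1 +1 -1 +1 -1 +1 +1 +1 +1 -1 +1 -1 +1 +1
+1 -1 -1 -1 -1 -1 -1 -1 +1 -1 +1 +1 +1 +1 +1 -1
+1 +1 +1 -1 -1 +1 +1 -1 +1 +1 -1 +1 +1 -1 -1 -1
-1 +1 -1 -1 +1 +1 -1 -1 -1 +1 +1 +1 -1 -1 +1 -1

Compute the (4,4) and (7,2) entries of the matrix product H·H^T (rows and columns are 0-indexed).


Row 2 of H: [-1, -1, -1, 1, -1, 1, 1, -1, 1, 1, -1, 1, -1, 1, 1, 1].
Row 4 of H: [1, 1, -1, 1, -1, 1, -1, 1, -1, -1, -1, 1, -1, 1, -1, -1].
Row 7 of H: [1, -1, 1, 1, -1, -1, 1, 1, -1, 1, 1, 1, -1, -1, 1, -1].
(H·H^T)[4][4] = Σ_j H[4][j]·H[4][j] = (1)² + (1)² + (-1)² + (1)² + (-1)² + (1)² + (-1)² + (1)² + (-1)² + (-1)² + (-1)² + (1)² + (-1)² + (1)² + (-1)² + (-1)² = 1 + 1 + 1 + 1 + 1 + 1 + 1 + 1 + 1 + 1 + 1 + 1 + 1 + 1 + 1 + 1 = 16.
(H·H^T)[7][2] = Σ_j H[7][j]·H[2][j] = (1)·(-1) + (-1)·(-1) + (1)·(-1) + (1)·(1) + (-1)·(-1) + (-1)·(1) + (1)·(1) + (1)·(-1) + (-1)·(1) + (1)·(1) + (1)·(-1) + (1)·(1) + (-1)·(-1) + (-1)·(1) + (1)·(1) + (-1)·(1) = -1 + 1 + -1 + 1 + 1 + -1 + 1 + -1 + -1 + 1 + -1 + 1 + 1 + -1 + 1 + -1 = 0.
So rows 7 and 2 are orthogonal; the diagonal entry equals n = 16.

(4,4) entry = 16; (7,2) entry = 0.


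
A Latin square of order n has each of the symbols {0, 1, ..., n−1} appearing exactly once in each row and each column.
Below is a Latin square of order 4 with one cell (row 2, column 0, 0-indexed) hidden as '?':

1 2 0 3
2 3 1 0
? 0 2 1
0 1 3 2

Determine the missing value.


Row 2 contains symbols [0, 1, 2] — missing [3].
Column 0 contains symbols [0, 1, 2] — missing [3].
The missing symbol must appear in both missing sets; intersection = [3].
Therefore the hidden value is 3.

Missing value = 3.


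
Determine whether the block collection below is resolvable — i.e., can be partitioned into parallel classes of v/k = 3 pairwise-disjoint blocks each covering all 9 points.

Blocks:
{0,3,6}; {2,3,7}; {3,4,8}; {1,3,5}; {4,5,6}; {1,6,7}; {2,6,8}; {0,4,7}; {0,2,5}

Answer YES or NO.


v = 9, block size k = 3, number of blocks = 9.
For resolvability, blocks must partition into parallel classes of size v/k = 3.
Total blocks must therefore be a multiple of 3: 9 = 3·3 + 0 ⇒ divisible ✓.
Consider block {0,3,6}. It intersects every other block in the collection, so no parallel class of size 3 can contain it.
Since every block must belong to some parallel class in a resolution, the collection cannot be partitioned into parallel classes.
Resolvable? NO.

NO


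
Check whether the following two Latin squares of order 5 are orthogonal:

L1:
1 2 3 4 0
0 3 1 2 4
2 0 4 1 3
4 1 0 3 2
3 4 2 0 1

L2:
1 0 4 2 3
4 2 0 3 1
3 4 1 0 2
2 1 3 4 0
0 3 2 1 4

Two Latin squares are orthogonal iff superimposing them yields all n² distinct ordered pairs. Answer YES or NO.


Form the n² = 25 superimposed pairs (L1[i][j], L2[i][j]), row by row (rows and columns indexed from 0):
row 0: (1,1) (2,0) (3,4) (4,2) (0,3)
row 1: (0,4) (3,2) (1,0) (2,3) (4,1)
row 2: (2,3) (0,4) (4,1) (1,0) (3,2)
row 3: (4,2) (1,1) (0,3) (3,4) (2,0)
row 4: (3,0) (4,3) (2,2) (0,1) (1,4)
Orthogonality requires all 25 pairs distinct.
But the pair (2,3) repeats: cell (1,3) has L1 = 2, L2 = 3, and cell (2,0) has L1 = 2, L2 = 3.
A repeated pair means some other pair never occurs (only 15 distinct pairs out of 25), so the squares are not orthogonal.
Conclusion: NO.

NO


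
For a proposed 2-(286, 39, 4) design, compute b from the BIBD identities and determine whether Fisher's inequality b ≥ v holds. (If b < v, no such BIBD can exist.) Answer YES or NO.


r = λ(v − 1)/(k − 1) = 4·285/38 = 30.
b = vr/k = 286·30/39 = 220.
Fisher's inequality: b ≥ v ⇔ 220 ≥ 286? NO.

NO


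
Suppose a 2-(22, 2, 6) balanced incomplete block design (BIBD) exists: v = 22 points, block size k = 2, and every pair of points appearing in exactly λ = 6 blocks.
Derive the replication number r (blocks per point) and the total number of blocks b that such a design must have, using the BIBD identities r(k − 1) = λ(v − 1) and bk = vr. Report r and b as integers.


Any 2-(v, k, λ) BIBD satisfies two necessary conditions:
  (i)  Each point sits in r blocks, and counting incidences through any fixed point gives r(k − 1) = λ(v − 1), so r = λ(v − 1)/(k − 1).
  (ii) Total incidences bk = vr, so b = vr/k.
Step 1: r = λ(v − 1)/(k − 1) = 6·(22 − 1)/(2 − 1) = 6·21/1 = 126/1 = 126.
Step 2: b = vr/k = 22·126/2 = 2772/2 = 1386.
Check integrality: r = 126 ∈ Z ✓, b = 1386 ∈ Z ✓.
(These identities are necessary conditions: they determine r and b for any design with these parameters, but do not by themselves prove that one exists.)

r = 126, b = 1386.


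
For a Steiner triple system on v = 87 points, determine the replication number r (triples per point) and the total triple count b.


An STS(v) is a 2-(v, 3, 1) BIBD: block size k = 3, λ = 1.
Replication: r(k − 1) = λ(v − 1) ⇒ r·2 = 87 − 1 = 86 ⇒ r = 43.
Block count: bk = vr ⇒ b·3 = 87·43 = 3741 ⇒ b = 1247.
(Check via b = v(v − 1)/6 = 87·86/6 = 7482/6 = 1247.)

r = 43, b = 1247.


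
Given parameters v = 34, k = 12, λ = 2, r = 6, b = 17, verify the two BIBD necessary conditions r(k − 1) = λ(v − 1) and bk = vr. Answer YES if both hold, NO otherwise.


Condition (i): r(k − 1) = 6·11 = 66; λ(v − 1) = 2·33 = 66. Match? YES.
Condition (ii): bk = 17·12 = 204; vr = 34·6 = 204. Match? YES.
Both conditions hold? YES.

YES


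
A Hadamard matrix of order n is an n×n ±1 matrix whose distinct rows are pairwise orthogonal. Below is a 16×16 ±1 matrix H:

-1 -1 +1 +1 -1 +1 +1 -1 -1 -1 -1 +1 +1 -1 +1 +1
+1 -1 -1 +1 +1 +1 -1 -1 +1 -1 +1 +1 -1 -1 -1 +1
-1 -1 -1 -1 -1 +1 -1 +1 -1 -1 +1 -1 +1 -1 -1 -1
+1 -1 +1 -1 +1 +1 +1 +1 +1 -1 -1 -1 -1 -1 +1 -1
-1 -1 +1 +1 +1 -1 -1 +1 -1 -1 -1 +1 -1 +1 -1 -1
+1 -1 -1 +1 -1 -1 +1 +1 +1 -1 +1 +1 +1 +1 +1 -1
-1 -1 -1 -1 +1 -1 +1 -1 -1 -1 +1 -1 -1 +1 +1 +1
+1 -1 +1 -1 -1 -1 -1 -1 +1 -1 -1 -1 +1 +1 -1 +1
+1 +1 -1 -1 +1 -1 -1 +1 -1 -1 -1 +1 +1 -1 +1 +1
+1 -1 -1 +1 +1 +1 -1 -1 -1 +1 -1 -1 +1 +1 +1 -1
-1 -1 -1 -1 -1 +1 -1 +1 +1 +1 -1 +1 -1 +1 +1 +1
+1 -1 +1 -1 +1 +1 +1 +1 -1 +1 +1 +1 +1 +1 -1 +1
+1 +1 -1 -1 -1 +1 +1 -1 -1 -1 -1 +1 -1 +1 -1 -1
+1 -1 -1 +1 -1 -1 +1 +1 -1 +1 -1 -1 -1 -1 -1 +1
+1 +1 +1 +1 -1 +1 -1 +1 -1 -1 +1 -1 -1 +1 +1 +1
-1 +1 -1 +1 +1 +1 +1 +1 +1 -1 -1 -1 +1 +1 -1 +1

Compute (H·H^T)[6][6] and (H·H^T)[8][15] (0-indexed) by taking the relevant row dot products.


Row 6 of H: [-1, -1, -1, -1, 1, -1, 1, -1, -1, -1, 1, -1, -1, 1, 1, 1].
Row 8 of H: [1, 1, -1, -1, 1, -1, -1, 1, -1, -1, -1, 1, 1, -1, 1, 1].
Row 15 of H: [-1, 1, -1, 1, 1, 1, 1, 1, 1, -1, -1, -1, 1, 1, -1, 1].
(H·H^T)[6][6] = Σ_j H[6][j]·H[6][j] = (-1)² + (-1)² + (-1)² + (-1)² + (1)² + (-1)² + (1)² + (-1)² + (-1)² + (-1)² + (1)² + (-1)² + (-1)² + (1)² + (1)² + (1)² = 1 + 1 + 1 + 1 + 1 + 1 + 1 + 1 + 1 + 1 + 1 + 1 + 1 + 1 + 1 + 1 = 16.
(H·H^T)[8][15] = Σ_j H[8][j]·H[15][j] = (1)·(-1) + (1)·(1) + (-1)·(-1) + (-1)·(1) + (1)·(1) + (-1)·(1) + (-1)·(1) + (1)·(1) + (-1)·(1) + (-1)·(-1) + (-1)·(-1) + (1)·(-1) + (1)·(1) + (-1)·(1) + (1)·(-1) + (1)·(1) = -1 + 1 + 1 + -1 + 1 + -1 + -1 + 1 + -1 + 1 + 1 + -1 + 1 + -1 + -1 + 1 = 0.
So rows 8 and 15 are orthogonal; the diagonal entry equals n = 16.

(6,6) entry = 16; (8,15) entry = 0.


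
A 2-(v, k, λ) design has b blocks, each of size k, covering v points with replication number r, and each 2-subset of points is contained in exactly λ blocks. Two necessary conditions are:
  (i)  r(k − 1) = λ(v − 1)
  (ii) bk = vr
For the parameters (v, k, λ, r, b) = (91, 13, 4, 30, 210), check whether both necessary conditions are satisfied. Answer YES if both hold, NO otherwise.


Condition (i): r(k − 1) = 30·12 = 360; λ(v − 1) = 4·90 = 360. Match? YES.
Condition (ii): bk = 210·13 = 2730; vr = 91·30 = 2730. Match? YES.
Both conditions hold? YES.

YES


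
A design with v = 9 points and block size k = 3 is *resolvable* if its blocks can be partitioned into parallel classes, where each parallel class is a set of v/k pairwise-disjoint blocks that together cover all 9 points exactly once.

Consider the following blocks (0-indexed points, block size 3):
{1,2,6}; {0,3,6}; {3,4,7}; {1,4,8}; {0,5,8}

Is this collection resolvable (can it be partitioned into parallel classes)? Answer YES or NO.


v = 9, block size k = 3, number of blocks = 5.
For resolvability, blocks must partition into parallel classes of size v/k = 3.
Total blocks must therefore be a multiple of 3: 5 = 3·1 + 2 ⇒ not divisible ✗.
Resolvable? NO.

NO


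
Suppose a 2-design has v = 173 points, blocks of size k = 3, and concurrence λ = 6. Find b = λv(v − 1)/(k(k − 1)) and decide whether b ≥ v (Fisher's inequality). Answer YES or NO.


b = λv(v − 1)/(k(k − 1)) = 6·173·172/(3·2) = 178536/6 = 29756.
Compare with v = 173: b ≥ v, so Fisher's inequality holds.

YES


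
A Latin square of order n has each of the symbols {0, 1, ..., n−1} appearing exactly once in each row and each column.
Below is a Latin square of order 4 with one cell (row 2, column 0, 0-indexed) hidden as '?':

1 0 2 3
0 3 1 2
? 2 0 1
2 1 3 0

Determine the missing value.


Row 2 contains symbols [0, 1, 2] — missing [3].
Column 0 contains symbols [0, 1, 2] — missing [3].
The missing symbol must appear in both missing sets; intersection = [3].
Therefore the hidden value is 3.

Missing value = 3.


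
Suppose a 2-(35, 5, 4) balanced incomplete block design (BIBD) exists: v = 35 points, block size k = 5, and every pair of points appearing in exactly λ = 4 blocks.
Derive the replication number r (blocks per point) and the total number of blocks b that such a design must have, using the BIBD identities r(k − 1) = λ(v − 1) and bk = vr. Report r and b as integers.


Any 2-(v, k, λ) BIBD satisfies two necessary conditions:
  (i)  Each point sits in r blocks, and counting incidences through any fixed point gives r(k − 1) = λ(v − 1), so r = λ(v − 1)/(k − 1).
  (ii) Total incidences bk = vr, so b = vr/k.
Step 1: r = λ(v − 1)/(k − 1) = 4·(35 − 1)/(5 − 1) = 4·34/4 = 136/4 = 34.
Step 2: b = vr/k = 35·34/5 = 1190/5 = 238.
Check integrality: r = 34 ∈ Z ✓, b = 238 ∈ Z ✓.
(These identities are necessary conditions: they determine r and b for any design with these parameters, but do not by themselves prove that one exists.)

r = 34, b = 238.


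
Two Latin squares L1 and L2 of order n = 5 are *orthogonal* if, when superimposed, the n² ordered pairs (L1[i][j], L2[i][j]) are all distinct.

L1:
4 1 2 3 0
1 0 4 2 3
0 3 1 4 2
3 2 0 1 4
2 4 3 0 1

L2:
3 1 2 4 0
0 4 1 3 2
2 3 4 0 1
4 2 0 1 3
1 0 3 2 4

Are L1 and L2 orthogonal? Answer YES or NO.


Form the n² = 25 superimposed pairs (L1[i][j], L2[i][j]), row by row (rows and columns indexed from 0):
row 0: (4,3) (1,1) (2,2) (3,4) (0,0)
row 1: (1,0) (0,4) (4,1) (2,3) (3,2)
row 2: (0,2) (3,3) (1,4) (4,0) (2,1)
row 3: (3,4) (2,2) (0,0) (1,1) (4,3)
row 4: (2,1) (4,0) (3,3) (0,2) (1,4)
Orthogonality requires all 25 pairs distinct.
But the pair (3,4) repeats: cell (0,3) has L1 = 3, L2 = 4, and cell (3,0) has L1 = 3, L2 = 4.
A repeated pair means some other pair never occurs (only 15 distinct pairs out of 25), so the squares are not orthogonal.
Conclusion: NO.

NO


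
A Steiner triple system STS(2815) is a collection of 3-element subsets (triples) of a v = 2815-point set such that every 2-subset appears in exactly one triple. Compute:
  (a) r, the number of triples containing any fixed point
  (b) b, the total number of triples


An STS(v) is a 2-(v, 3, 1) BIBD: block size k = 3, λ = 1.
Replication: r(k − 1) = λ(v − 1) ⇒ r·2 = 2815 − 1 = 2814 ⇒ r = 1407.
Block count: bk = vr ⇒ b·3 = 2815·1407 = 3960705 ⇒ b = 1320235.

r = 1407, b = 1320235.


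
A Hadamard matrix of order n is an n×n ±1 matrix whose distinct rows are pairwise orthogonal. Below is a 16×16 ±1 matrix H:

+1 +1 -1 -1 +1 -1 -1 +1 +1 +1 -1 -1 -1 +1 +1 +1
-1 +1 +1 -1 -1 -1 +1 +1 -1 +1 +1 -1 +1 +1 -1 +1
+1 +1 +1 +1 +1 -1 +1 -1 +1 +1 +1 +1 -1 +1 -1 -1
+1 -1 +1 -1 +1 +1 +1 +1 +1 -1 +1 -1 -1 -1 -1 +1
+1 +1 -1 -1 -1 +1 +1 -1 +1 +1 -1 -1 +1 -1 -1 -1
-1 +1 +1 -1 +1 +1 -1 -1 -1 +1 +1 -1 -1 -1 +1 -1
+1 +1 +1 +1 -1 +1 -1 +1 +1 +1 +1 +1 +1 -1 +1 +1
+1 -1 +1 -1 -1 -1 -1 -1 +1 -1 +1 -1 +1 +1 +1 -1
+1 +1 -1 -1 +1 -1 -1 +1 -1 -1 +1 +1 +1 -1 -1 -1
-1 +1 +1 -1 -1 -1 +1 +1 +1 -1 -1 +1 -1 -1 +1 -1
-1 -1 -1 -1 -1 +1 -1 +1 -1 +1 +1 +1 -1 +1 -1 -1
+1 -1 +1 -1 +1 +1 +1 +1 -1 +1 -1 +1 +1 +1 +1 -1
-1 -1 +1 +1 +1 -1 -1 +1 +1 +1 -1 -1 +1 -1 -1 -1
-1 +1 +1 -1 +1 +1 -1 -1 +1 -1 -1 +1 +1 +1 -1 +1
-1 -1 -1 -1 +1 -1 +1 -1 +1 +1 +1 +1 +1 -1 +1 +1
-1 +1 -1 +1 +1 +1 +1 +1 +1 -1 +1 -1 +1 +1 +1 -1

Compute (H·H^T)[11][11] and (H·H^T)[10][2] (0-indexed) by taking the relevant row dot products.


Row 2 of H: [1, 1, 1, 1, 1, -1, 1, -1, 1, 1, 1, 1, -1, 1, -1, -1].
Row 10 of H: [-1, -1, -1, -1, -1, 1, -1, 1, -1, 1, 1, 1, -1, 1, -1, -1].
Row 11 of H: [1, -1, 1, -1, 1, 1, 1, 1, -1, 1, -1, 1, 1, 1, 1, -1].
(H·H^T)[11][11] = Σ_j H[11][j]·H[11][j] = (1)² + (-1)² + (1)² + (-1)² + (1)² + (1)² + (1)² + (1)² + (-1)² + (1)² + (-1)² + (1)² + (1)² + (1)² + (1)² + (-1)² = 1 + 1 + 1 + 1 + 1 + 1 + 1 + 1 + 1 + 1 + 1 + 1 + 1 + 1 + 1 + 1 = 16.
(H·H^T)[10][2] = Σ_j H[10][j]·H[2][j] = (-1)·(1) + (-1)·(1) + (-1)·(1) + (-1)·(1) + (-1)·(1) + (1)·(-1) + (-1)·(1) + (1)·(-1) + (-1)·(1) + (1)·(1) + (1)·(1) + (1)·(1) + (-1)·(-1) + (1)·(1) + (-1)·(-1) + (-1)·(-1) = -1 + -1 + -1 + -1 + -1 + -1 + -1 + -1 + -1 + 1 + 1 + 1 + 1 + 1 + 1 + 1 = -2.
Rows 10 and 2 are not orthogonal (dot product = -2 ≠ 0), so H is not a Hadamard matrix.

(11,11) entry = 16; (10,2) entry = -2.


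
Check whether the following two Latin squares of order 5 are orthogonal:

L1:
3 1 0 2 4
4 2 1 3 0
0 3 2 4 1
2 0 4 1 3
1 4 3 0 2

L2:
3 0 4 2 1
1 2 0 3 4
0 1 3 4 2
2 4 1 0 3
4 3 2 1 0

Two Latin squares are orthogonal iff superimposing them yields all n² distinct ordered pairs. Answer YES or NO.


Form the n² = 25 superimposed pairs (L1[i][j], L2[i][j]), row by row (rows and columns indexed from 0):
row 0: (3,3) (1,0) (0,4) (2,2) (4,1)
row 1: (4,1) (2,2) (1,0) (3,3) (0,4)
row 2: (0,0) (3,1) (2,3) (4,4) (1,2)
row 3: (2,2) (0,4) (4,1) (1,0) (3,3)
row 4: (1,4) (4,3) (3,2) (0,1) (2,0)
Orthogonality requires all 25 pairs distinct.
But the pair (4,1) repeats: cell (0,4) has L1 = 4, L2 = 1, and cell (1,0) has L1 = 4, L2 = 1.
A repeated pair means some other pair never occurs (only 15 distinct pairs out of 25), so the squares are not orthogonal.
Conclusion: NO.

NO


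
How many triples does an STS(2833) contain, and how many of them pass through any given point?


An STS(v) is a 2-(v, 3, 1) BIBD: block size k = 3, λ = 1.
Replication: r(k − 1) = λ(v − 1) ⇒ r·2 = 2833 − 1 = 2832 ⇒ r = 1416.
Block count: bk = vr ⇒ b·3 = 2833·1416 = 4011528 ⇒ b = 1337176.

r = 1416, b = 1337176.


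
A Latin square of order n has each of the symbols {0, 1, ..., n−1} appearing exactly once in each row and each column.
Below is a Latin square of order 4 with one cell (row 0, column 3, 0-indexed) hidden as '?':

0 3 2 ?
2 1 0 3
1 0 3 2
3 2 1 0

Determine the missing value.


Row 0 contains symbols [0, 2, 3] — missing [1].
Column 3 contains symbols [0, 2, 3] — missing [1].
The missing symbol must appear in both missing sets; intersection = [1].
Therefore the hidden value is 1.

Missing value = 1.


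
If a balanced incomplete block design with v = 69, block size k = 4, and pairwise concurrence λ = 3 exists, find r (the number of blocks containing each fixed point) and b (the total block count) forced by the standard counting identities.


Any 2-(v, k, λ) BIBD satisfies two necessary conditions:
  (i)  Each point sits in r blocks, and counting incidences through any fixed point gives r(k − 1) = λ(v − 1), so r = λ(v − 1)/(k − 1).
  (ii) Total incidences bk = vr, so b = vr/k.
Step 1: r = λ(v − 1)/(k − 1) = 3·(69 − 1)/(4 − 1) = 3·68/3 = 204/3 = 68.
Step 2: b = vr/k = 69·68/4 = 4692/4 = 1173.
Check integrality: r = 68 ∈ Z ✓, b = 1173 ∈ Z ✓.
(These identities are necessary conditions: they determine r and b for any design with these parameters, but do not by themselves prove that one exists.)

r = 68, b = 1173.


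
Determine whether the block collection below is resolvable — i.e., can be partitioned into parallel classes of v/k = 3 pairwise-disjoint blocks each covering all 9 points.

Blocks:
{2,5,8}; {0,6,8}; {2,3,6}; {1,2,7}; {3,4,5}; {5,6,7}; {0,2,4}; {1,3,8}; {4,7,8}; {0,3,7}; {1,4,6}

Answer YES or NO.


v = 9, block size k = 3, number of blocks = 11.
For resolvability, blocks must partition into parallel classes of size v/k = 3.
Total blocks must therefore be a multiple of 3: 11 = 3·3 + 2 ⇒ not divisible ✗.
Resolvable? NO.

NO


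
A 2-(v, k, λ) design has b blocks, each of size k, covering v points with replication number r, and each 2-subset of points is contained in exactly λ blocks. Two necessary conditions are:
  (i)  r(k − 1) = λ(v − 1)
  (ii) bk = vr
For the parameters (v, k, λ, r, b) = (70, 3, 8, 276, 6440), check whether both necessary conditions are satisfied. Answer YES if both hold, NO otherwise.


Condition (i): r(k − 1) = 276·2 = 552; λ(v − 1) = 8·69 = 552. Match? YES.
Condition (ii): bk = 6440·3 = 19320; vr = 70·276 = 19320. Match? YES.
Both conditions hold? YES.

YES


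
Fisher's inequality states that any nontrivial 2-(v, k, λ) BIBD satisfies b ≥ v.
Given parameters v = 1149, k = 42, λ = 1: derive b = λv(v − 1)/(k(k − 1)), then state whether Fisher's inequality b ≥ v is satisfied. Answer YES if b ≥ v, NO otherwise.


b = λv(v − 1)/(k(k − 1)) = 1·1149·1148/(42·41) = 1319052/1722 = 766.
Compare with v = 1149: b < v, so Fisher's inequality fails.

NO


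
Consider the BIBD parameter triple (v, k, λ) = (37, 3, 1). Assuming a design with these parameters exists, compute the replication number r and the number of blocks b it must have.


Any 2-(v, k, λ) BIBD satisfies two necessary conditions:
  (i)  Each point sits in r blocks, and counting incidences through any fixed point gives r(k − 1) = λ(v − 1), so r = λ(v − 1)/(k − 1).
  (ii) Total incidences bk = vr, so b = vr/k.
Step 1: r = λ(v − 1)/(k − 1) = 1·(37 − 1)/(3 − 1) = 1·36/2 = 36/2 = 18.
Step 2: b = vr/k = 37·18/3 = 666/3 = 222.
Check integrality: r = 18 ∈ Z ✓, b = 222 ∈ Z ✓.
(These identities are necessary conditions: they determine r and b for any design with these parameters, but do not by themselves prove that one exists.)

r = 18, b = 222.


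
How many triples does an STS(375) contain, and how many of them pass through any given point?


An STS(v) is a 2-(v, 3, 1) BIBD: block size k = 3, λ = 1.
Replication: r(k − 1) = λ(v − 1) ⇒ r·2 = 375 − 1 = 374 ⇒ r = 187.
Block count: b = v(v − 1)/6 = 375·374/6 = 140250/6 = 23375.
(Check via bk = vr: 23375·3 = 70125 = 375·187 = 70125 ✓.)

r = 187, b = 23375.


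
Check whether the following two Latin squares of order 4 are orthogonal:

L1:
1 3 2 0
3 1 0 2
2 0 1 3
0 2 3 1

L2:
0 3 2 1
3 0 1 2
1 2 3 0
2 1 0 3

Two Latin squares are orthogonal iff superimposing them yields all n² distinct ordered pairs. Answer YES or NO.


Form the n² = 16 superimposed pairs (L1[i][j], L2[i][j]), row by row (rows and columns indexed from 0):
row 0: (1,0) (3,3) (2,2) (0,1)
row 1: (3,3) (1,0) (0,1) (2,2)
row 2: (2,1) (0,2) (1,3) (3,0)
row 3: (0,2) (2,1) (3,0) (1,3)
Orthogonality requires all 16 pairs distinct.
But the pair (3,3) repeats: cell (0,1) has L1 = 3, L2 = 3, and cell (1,0) has L1 = 3, L2 = 3.
A repeated pair means some other pair never occurs (only 8 distinct pairs out of 16), so the squares are not orthogonal.
Conclusion: NO.

NO


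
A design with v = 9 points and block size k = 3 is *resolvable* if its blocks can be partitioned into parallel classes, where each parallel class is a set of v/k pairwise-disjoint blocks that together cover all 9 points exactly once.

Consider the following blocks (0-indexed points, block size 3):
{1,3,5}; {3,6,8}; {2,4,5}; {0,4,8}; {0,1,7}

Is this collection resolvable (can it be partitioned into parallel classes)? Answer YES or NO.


v = 9, block size k = 3, number of blocks = 5.
For resolvability, blocks must partition into parallel classes of size v/k = 3.
Total blocks must therefore be a multiple of 3: 5 = 3·1 + 2 ⇒ not divisible ✗.
Resolvable? NO.

NO


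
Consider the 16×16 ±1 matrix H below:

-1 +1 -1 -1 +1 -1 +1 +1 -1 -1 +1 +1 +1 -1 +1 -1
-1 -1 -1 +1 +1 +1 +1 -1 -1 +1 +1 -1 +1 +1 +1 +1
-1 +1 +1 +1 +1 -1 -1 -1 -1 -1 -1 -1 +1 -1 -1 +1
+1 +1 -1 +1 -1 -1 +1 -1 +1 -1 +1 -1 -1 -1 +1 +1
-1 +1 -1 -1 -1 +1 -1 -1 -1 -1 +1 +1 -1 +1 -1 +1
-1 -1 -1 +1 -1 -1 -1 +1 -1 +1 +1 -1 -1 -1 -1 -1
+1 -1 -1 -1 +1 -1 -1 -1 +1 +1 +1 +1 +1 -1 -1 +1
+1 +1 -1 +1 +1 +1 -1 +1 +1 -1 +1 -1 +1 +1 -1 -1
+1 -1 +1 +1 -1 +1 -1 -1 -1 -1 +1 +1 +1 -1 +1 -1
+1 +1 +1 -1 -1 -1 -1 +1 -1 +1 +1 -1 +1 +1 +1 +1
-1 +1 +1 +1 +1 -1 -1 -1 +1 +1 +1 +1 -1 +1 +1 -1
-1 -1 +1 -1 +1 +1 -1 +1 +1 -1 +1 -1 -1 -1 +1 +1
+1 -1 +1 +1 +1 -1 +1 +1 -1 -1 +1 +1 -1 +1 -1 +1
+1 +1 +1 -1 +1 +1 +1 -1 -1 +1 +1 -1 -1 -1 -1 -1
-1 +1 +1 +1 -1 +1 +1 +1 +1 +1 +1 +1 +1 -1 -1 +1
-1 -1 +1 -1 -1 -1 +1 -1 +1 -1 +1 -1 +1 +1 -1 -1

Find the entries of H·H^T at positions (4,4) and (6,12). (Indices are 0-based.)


Row 4 of H: [-1, 1, -1, -1, -1, 1, -1, -1, -1, -1, 1, 1, -1, 1, -1, 1].
Row 6 of H: [1, -1, -1, -1, 1, -1, -1, -1, 1, 1, 1, 1, 1, -1, -1, 1].
Row 12 of H: [1, -1, 1, 1, 1, -1, 1, 1, -1, -1, 1, 1, -1, 1, -1, 1].
(H·H^T)[4][4] = Σ_j H[4][j]·H[4][j] = (-1)² + (1)² + (-1)² + (-1)² + (-1)² + (1)² + (-1)² + (-1)² + (-1)² + (-1)² + (1)² + (1)² + (-1)² + (1)² + (-1)² + (1)² = 1 + 1 + 1 + 1 + 1 + 1 + 1 + 1 + 1 + 1 + 1 + 1 + 1 + 1 + 1 + 1 = 16.
(H·H^T)[6][12] = Σ_j H[6][j]·H[12][j] = (1)·(1) + (-1)·(-1) + (-1)·(1) + (-1)·(1) + (1)·(1) + (-1)·(-1) + (-1)·(1) + (-1)·(1) + (1)·(-1) + (1)·(-1) + (1)·(1) + (1)·(1) + (1)·(-1) + (-1)·(1) + (-1)·(-1) + (1)·(1) = 1 + 1 + -1 + -1 + 1 + 1 + -1 + -1 + -1 + -1 + 1 + 1 + -1 + -1 + 1 + 1 = 0.
So rows 6 and 12 are orthogonal; the diagonal entry equals n = 16.

(4,4) entry = 16; (6,12) entry = 0.


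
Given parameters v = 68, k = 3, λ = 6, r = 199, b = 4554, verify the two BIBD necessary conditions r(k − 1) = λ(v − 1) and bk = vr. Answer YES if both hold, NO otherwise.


Condition (i): r(k − 1) = 199·2 = 398; λ(v − 1) = 6·67 = 402. Match? NO.
Condition (ii): bk = 4554·3 = 13662; vr = 68·199 = 13532. Match? NO.
Both conditions hold? NO.

NO


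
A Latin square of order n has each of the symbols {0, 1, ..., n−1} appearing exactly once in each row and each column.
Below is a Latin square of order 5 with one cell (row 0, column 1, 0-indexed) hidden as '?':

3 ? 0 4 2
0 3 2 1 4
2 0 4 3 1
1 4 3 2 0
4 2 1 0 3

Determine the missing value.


Row 0 contains symbols [0, 2, 3, 4] — missing [1].
Column 1 contains symbols [0, 2, 3, 4] — missing [1].
The missing symbol must appear in both missing sets; intersection = [1].
Therefore the hidden value is 1.

Missing value = 1.


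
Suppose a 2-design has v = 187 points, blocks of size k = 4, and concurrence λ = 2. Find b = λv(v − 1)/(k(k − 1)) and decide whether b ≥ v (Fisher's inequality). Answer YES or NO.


b = λv(v − 1)/(k(k − 1)) = 2·187·186/(4·3) = 69564/12 = 5797.
Compare with v = 187: b ≥ v, so Fisher's inequality holds.

YES


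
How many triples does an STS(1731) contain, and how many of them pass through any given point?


An STS(v) is a 2-(v, 3, 1) BIBD: block size k = 3, λ = 1.
Replication: r(k − 1) = λ(v − 1) ⇒ r·2 = 1731 − 1 = 1730 ⇒ r = 865.
Block count: b = v(v − 1)/6 = 1731·1730/6 = 2994630/6 = 499105.

r = 865, b = 499105.


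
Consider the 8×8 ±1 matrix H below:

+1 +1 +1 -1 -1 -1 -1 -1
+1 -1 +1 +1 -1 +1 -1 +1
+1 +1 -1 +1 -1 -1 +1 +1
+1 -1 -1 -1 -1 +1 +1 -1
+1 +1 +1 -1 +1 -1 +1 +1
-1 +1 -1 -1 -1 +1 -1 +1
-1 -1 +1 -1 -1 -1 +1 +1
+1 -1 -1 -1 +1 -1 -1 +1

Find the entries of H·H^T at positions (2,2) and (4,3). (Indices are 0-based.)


Row 2 of H: [1, 1, -1, 1, -1, -1, 1, 1].
Row 3 of H: [1, -1, -1, -1, -1, 1, 1, -1].
Row 4 of H: [1, 1, 1, -1, 1, -1, 1, 1].
(H·H^T)[2][2] = Σ_j H[2][j]·H[2][j] = (1)² + (1)² + (-1)² + (1)² + (-1)² + (-1)² + (1)² + (1)² = 1 + 1 + 1 + 1 + 1 + 1 + 1 + 1 = 8.
(H·H^T)[4][3] = Σ_j H[4][j]·H[3][j] = (1)·(1) + (1)·(-1) + (1)·(-1) + (-1)·(-1) + (1)·(-1) + (-1)·(1) + (1)·(1) + (1)·(-1) = 1 + -1 + -1 + 1 + -1 + -1 + 1 + -1 = -2.
Rows 4 and 3 are not orthogonal (dot product = -2 ≠ 0), so H is not a Hadamard matrix.

(2,2) entry = 8; (4,3) entry = -2.


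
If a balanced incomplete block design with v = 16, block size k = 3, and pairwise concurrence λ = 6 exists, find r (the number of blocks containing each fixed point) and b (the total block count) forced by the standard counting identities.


Any 2-(v, k, λ) BIBD satisfies two necessary conditions:
  (i)  Each point sits in r blocks, and counting incidences through any fixed point gives r(k − 1) = λ(v − 1), so r = λ(v − 1)/(k − 1).
  (ii) Total incidences bk = vr, so b = vr/k.
Step 1: r = λ(v − 1)/(k − 1) = 6·(16 − 1)/(3 − 1) = 6·15/2 = 90/2 = 45.
Step 2: b = vr/k = 16·45/3 = 720/3 = 240.
Check integrality: r = 45 ∈ Z ✓, b = 240 ∈ Z ✓.
(These identities are necessary conditions: they determine r and b for any design with these parameters, but do not by themselves prove that one exists.)

r = 45, b = 240.


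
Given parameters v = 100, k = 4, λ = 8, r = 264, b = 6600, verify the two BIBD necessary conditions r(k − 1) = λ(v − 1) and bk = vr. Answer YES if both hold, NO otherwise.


Condition (i): r(k − 1) = 264·3 = 792; λ(v − 1) = 8·99 = 792. Match? YES.
Condition (ii): bk = 6600·4 = 26400; vr = 100·264 = 26400. Match? YES.
Both conditions hold? YES.

YES


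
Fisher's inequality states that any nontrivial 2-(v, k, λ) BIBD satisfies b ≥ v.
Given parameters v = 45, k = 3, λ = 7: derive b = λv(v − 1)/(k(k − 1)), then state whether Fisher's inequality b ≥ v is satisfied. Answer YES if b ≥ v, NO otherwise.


r = λ(v − 1)/(k − 1) = 7·44/2 = 154.
b = vr/k = 45·154/3 = 2310.
Fisher's inequality: b ≥ v ⇔ 2310 ≥ 45? YES.

YES


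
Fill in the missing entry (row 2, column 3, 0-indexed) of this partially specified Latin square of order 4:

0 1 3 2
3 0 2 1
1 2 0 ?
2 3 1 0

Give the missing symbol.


Row 2 contains symbols [0, 1, 2] — missing [3].
Column 3 contains symbols [0, 1, 2] — missing [3].
The missing symbol must appear in both missing sets; intersection = [3].
Therefore the hidden value is 3.

Missing value = 3.


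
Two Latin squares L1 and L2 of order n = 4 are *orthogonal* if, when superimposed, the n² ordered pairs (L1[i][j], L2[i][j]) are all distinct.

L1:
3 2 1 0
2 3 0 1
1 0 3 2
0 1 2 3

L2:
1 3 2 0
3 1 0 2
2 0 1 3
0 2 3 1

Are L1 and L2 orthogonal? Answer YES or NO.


Form the n² = 16 superimposed pairs (L1[i][j], L2[i][j]), row by row (rows and columns indexed from 0):
row 0: (3,1) (2,3) (1,2) (0,0)
row 1: (2,3) (3,1) (0,0) (1,2)
row 2: (1,2) (0,0) (3,1) (2,3)
row 3: (0,0) (1,2) (2,3) (3,1)
Orthogonality requires all 16 pairs distinct.
But the pair (2,3) repeats: cell (0,1) has L1 = 2, L2 = 3, and cell (1,0) has L1 = 2, L2 = 3.
A repeated pair means some other pair never occurs (only 4 distinct pairs out of 16), so the squares are not orthogonal.
Conclusion: NO.

NO


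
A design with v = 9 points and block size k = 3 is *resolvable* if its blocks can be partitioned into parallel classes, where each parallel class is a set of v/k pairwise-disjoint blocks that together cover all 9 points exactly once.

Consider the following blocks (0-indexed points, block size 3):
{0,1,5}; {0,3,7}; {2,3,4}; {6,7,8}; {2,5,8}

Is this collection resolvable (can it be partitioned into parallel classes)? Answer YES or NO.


v = 9, block size k = 3, number of blocks = 5.
For resolvability, blocks must partition into parallel classes of size v/k = 3.
Total blocks must therefore be a multiple of 3: 5 = 3·1 + 2 ⇒ not divisible ✗.
Resolvable? NO.

NO


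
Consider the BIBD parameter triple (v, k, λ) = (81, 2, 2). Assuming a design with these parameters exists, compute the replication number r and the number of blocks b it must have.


Any 2-(v, k, λ) BIBD satisfies two necessary conditions:
  (i)  Each point sits in r blocks, and counting incidences through any fixed point gives r(k − 1) = λ(v − 1), so r = λ(v − 1)/(k − 1).
  (ii) Total incidences bk = vr, so b = vr/k.
Step 1: r = λ(v − 1)/(k − 1) = 2·(81 − 1)/(2 − 1) = 2·80/1 = 160/1 = 160.
Step 2: b = vr/k = 81·160/2 = 12960/2 = 6480.
Check integrality: r = 160 ∈ Z ✓, b = 6480 ∈ Z ✓.
(These identities are necessary conditions: they determine r and b for any design with these parameters, but do not by themselves prove that one exists.)

r = 160, b = 6480.


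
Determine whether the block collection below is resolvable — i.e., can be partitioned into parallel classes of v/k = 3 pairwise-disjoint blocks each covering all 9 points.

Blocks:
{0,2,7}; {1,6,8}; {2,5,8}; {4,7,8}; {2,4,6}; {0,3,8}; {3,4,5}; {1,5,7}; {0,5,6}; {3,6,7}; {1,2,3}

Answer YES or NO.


v = 9, block size k = 3, number of blocks = 11.
For resolvability, blocks must partition into parallel classes of size v/k = 3.
Total blocks must therefore be a multiple of 3: 11 = 3·3 + 2 ⇒ not divisible ✗.
Resolvable? NO.

NO


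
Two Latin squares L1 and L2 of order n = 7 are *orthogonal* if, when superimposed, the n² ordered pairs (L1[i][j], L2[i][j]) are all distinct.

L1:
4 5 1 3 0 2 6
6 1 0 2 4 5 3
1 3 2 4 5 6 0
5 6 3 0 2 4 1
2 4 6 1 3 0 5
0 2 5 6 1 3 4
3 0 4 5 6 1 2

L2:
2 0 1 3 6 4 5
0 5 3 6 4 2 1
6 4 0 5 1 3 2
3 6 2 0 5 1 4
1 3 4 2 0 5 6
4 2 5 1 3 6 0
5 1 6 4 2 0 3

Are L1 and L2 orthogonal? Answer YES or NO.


Form the n² = 49 superimposed pairs (L1[i][j], L2[i][j]), row by row (rows and columns indexed from 0):
row 0: (4,2) (5,0) (1,1) (3,3) (0,6) (2,4) (6,5)
row 1: (6,0) (1,5) (0,3) (2,6) (4,4) (5,2) (3,1)
row 2: (1,6) (3,4) (2,0) (4,5) (5,1) (6,3) (0,2)
row 3: (5,3) (6,6) (3,2) (0,0) (2,5) (4,1) (1,4)
row 4: (2,1) (4,3) (6,4) (1,2) (3,0) (0,5) (5,6)
row 5: (0,4) (2,2) (5,5) (6,1) (1,3) (3,6) (4,0)
row 6: (3,5) (0,1) (4,6) (5,4) (6,2) (1,0) (2,3)
Orthogonality requires all 49 pairs distinct.
Check by first coordinate: for each symbol s of L1, list the L2 entries in the n cells where L1 = s; they must all differ.
  L1 = 0: L2 entries (in reading order) 6, 3, 2, 0, 5, 4, 1 — all 7 distinct ✓
  L1 = 1: L2 entries (in reading order) 1, 5, 6, 4, 2, 3, 0 — all 7 distinct ✓
  L1 = 2: L2 entries (in reading order) 4, 6, 0, 5, 1, 2, 3 — all 7 distinct ✓
  L1 = 3: L2 entries (in reading order) 3, 1, 4, 2, 0, 6, 5 — all 7 distinct ✓
  L1 = 4: L2 entries (in reading order) 2, 4, 5, 1, 3, 0, 6 — all 7 distinct ✓
  L1 = 5: L2 entries (in reading order) 0, 2, 1, 3, 6, 5, 4 — all 7 distinct ✓
  L1 = 6: L2 entries (in reading order) 5, 0, 3, 6, 4, 1, 2 — all 7 distinct ✓
Every symbol of L1 meets every symbol of L2 exactly once, so all 49 pairs are distinct (49 of 49).
Conclusion: YES.

YES


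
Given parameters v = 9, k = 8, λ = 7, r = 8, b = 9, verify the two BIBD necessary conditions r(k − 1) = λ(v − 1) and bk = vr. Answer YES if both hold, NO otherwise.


Condition (i): r(k − 1) = 8·7 = 56; λ(v − 1) = 7·8 = 56. Match? YES.
Condition (ii): bk = 9·8 = 72; vr = 9·8 = 72. Match? YES.
Both conditions hold? YES.

YES


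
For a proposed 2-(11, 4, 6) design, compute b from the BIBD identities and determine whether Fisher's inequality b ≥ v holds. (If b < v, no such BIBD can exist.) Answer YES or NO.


b = λv(v − 1)/(k(k − 1)) = 6·11·10/(4·3) = 660/12 = 55.
Compare with v = 11: b ≥ v, so Fisher's inequality holds.

YES


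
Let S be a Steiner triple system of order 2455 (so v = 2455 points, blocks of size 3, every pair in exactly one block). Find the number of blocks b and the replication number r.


An STS(v) is a 2-(v, 3, 1) BIBD: block size k = 3, λ = 1.
Replication: r(k − 1) = λ(v − 1) ⇒ r·2 = 2455 − 1 = 2454 ⇒ r = 1227.
Block count: b = v(v − 1)/6 = 2455·2454/6 = 6024570/6 = 1004095.
(Check via bk = vr: 1004095·3 = 3012285 = 2455·1227 = 3012285 ✓.)

r = 1227, b = 1004095.


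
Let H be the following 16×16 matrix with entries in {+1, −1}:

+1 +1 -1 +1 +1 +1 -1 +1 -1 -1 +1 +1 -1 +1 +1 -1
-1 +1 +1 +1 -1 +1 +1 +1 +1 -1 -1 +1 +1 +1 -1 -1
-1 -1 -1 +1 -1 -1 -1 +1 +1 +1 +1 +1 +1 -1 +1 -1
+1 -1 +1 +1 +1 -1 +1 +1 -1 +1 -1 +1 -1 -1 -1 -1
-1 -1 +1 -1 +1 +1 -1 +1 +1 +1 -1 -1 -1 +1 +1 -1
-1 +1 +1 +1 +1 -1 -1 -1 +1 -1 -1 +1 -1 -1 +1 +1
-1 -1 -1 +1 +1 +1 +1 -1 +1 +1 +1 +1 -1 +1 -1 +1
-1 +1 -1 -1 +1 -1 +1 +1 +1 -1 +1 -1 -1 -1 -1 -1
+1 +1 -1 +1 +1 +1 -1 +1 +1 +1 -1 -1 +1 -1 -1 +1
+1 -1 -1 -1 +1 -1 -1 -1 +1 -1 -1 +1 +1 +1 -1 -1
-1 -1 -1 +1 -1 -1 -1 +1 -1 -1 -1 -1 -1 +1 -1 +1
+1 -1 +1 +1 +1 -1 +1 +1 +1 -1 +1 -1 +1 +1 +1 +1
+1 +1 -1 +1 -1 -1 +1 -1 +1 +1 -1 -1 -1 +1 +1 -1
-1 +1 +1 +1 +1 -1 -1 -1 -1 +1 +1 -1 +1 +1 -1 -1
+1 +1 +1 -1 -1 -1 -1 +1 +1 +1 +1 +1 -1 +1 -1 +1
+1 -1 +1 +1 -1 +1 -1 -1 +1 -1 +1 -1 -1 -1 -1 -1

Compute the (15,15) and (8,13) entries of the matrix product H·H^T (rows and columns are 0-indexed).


Row 8 of H: [1, 1, -1, 1, 1, 1, -1, 1, 1, 1, -1, -1, 1, -1, -1, 1].
Row 13 of H: [-1, 1, 1, 1, 1, -1, -1, -1, -1, 1, 1, -1, 1, 1, -1, -1].
Row 15 of H: [1, -1, 1, 1, -1, 1, -1, -1, 1, -1, 1, -1, -1, -1, -1, -1].
(H·H^T)[15][15] = Σ_j H[15][j]·H[15][j] = (1)² + (-1)² + (1)² + (1)² + (-1)² + (1)² + (-1)² + (-1)² + (1)² + (-1)² + (1)² + (-1)² + (-1)² + (-1)² + (-1)² + (-1)² = 1 + 1 + 1 + 1 + 1 + 1 + 1 + 1 + 1 + 1 + 1 + 1 + 1 + 1 + 1 + 1 = 16.
(H·H^T)[8][13] = Σ_j H[8][j]·H[13][j] = (1)·(-1) + (1)·(1) + (-1)·(1) + (1)·(1) + (1)·(1) + (1)·(-1) + (-1)·(-1) + (1)·(-1) + (1)·(-1) + (1)·(1) + (-1)·(1) + (-1)·(-1) + (1)·(1) + (-1)·(1) + (-1)·(-1) + (1)·(-1) = -1 + 1 + -1 + 1 + 1 + -1 + 1 + -1 + -1 + 1 + -1 + 1 + 1 + -1 + 1 + -1 = 0.
So rows 8 and 13 are orthogonal; the diagonal entry equals n = 16.

(15,15) entry = 16; (8,13) entry = 0.
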